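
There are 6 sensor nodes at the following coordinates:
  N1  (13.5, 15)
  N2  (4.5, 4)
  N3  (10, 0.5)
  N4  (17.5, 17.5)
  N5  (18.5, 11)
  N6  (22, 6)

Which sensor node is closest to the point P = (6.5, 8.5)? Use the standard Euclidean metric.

N2

Squared Euclidean distances:
|PN1|² = (6.5−13.5)² + (8.5−15)² = 49 + 42.25 = 91.25
|PN2|² = (6.5−4.5)² + (8.5−4)² = 4 + 20.25 = 24.25
|PN3|² = (6.5−10)² + (8.5−0.5)² = 12.25 + 64 = 76.25
|PN4|² = (6.5−17.5)² + (8.5−17.5)² = 121 + 81 = 202
|PN5|² = (6.5−18.5)² + (8.5−11)² = 144 + 6.25 = 150.25
|PN6|² = (6.5−22)² + (8.5−6)² = 240.25 + 6.25 = 246.5
N2 is nearest.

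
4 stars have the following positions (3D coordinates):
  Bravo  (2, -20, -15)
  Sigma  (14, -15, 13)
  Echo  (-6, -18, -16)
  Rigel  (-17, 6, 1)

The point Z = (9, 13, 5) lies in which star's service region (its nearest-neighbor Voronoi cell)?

Since √ is increasing, it suffices to compare squared distances:
d²(Z, Bravo) = (9−2)² + (13−(-20))² + (5−(-15))² = 49 + 1089 + 400 = 1538
d²(Z, Sigma) = (9−14)² + (13−(-15))² + (5−13)² = 25 + 784 + 64 = 873
d²(Z, Echo) = (9−(-6))² + (13−(-18))² + (5−(-16))² = 225 + 961 + 441 = 1627
d²(Z, Rigel) = (9−(-17))² + (13−6)² + (5−1)² = 676 + 49 + 16 = 741
Minimum is at Rigel.

Rigel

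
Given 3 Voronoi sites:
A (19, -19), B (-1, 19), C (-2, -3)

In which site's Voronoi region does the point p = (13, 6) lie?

C

Compare squared distances (the ordering matches that of the actual distances):
|pA|² = 36 + 625 = 661
|pB|² = 196 + 169 = 365
|pC|² = 225 + 81 = 306
C is nearest.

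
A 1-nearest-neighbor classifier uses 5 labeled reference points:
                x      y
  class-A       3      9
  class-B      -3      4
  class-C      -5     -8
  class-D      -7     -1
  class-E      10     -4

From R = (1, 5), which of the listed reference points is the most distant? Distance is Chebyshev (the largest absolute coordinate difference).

d(R, class-A) = max(2, 4) = 4
d(R, class-B) = max(4, 1) = 4
d(R, class-C) = max(6, 13) = 13
d(R, class-D) = max(8, 6) = 8
d(R, class-E) = max(9, 9) = 9
The largest is to class-C.

class-C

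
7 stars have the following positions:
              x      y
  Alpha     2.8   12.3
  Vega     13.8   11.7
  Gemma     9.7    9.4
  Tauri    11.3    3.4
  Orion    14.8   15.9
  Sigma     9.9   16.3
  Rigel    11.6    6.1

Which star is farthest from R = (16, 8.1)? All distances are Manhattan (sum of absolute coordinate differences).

d(R, Alpha) = |16−2.8| + |8.1−12.3| = 13.2 + 4.2 = 17.4
d(R, Vega) = |16−13.8| + |8.1−11.7| = 2.2 + 3.6 = 5.8
d(R, Gemma) = |16−9.7| + |8.1−9.4| = 6.3 + 1.3 = 7.6
d(R, Tauri) = |16−11.3| + |8.1−3.4| = 4.7 + 4.7 = 9.4
d(R, Orion) = |16−14.8| + |8.1−15.9| = 1.2 + 7.8 = 9
d(R, Sigma) = |16−9.9| + |8.1−16.3| = 6.1 + 8.2 = 14.3
d(R, Rigel) = |16−11.6| + |8.1−6.1| = 4.4 + 2 = 6.4
The largest is to Alpha.

Alpha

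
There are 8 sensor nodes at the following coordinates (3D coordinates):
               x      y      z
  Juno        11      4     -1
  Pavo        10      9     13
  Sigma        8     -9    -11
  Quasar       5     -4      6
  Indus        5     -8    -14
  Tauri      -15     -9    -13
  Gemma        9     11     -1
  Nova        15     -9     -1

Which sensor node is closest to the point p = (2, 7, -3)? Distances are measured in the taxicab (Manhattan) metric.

Gemma

d(p, Juno) = |2−11| + |7−4| + |-3−(-1)| = 9 + 3 + 2 = 14
d(p, Pavo) = |2−10| + |7−9| + |-3−13| = 8 + 2 + 16 = 26
d(p, Sigma) = |2−8| + |7−(-9)| + |-3−(-11)| = 6 + 16 + 8 = 30
d(p, Quasar) = |2−5| + |7−(-4)| + |-3−6| = 3 + 11 + 9 = 23
d(p, Indus) = |2−5| + |7−(-8)| + |-3−(-14)| = 3 + 15 + 11 = 29
d(p, Tauri) = |2−(-15)| + |7−(-9)| + |-3−(-13)| = 17 + 16 + 10 = 43
d(p, Gemma) = |2−9| + |7−11| + |-3−(-1)| = 7 + 4 + 2 = 13
d(p, Nova) = |2−15| + |7−(-9)| + |-3−(-1)| = 13 + 16 + 2 = 31
Minimum is at Gemma.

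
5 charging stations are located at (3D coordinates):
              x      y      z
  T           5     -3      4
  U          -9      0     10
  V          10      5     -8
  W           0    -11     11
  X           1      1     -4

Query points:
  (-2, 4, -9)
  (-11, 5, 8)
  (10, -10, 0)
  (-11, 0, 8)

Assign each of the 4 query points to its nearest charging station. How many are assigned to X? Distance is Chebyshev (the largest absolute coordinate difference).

(-2, 4, -9) — d to each: T:13, U:19, V:12, W:20, X:5 → nearest is X
(-11, 5, 8) — d to each: T:16, U:5, V:21, W:16, X:12 → nearest is U
(10, -10, 0) — d to each: T:7, U:19, V:15, W:11, X:11 → nearest is T
(-11, 0, 8) — d to each: T:16, U:2, V:21, W:11, X:12 → nearest is U
1 of the 4 points has X as nearest.

1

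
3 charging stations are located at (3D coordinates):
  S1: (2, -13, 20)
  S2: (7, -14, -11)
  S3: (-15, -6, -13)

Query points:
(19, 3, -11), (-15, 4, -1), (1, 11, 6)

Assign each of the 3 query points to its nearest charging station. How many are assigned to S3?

(19, 3, -11) — d² to each: S1:1506, S2:433, S3:1241 → nearest is S2
(-15, 4, -1) — d² to each: S1:1019, S2:908, S3:244 → nearest is S3
(1, 11, 6) — d² to each: S1:773, S2:950, S3:906 → nearest is S1
1 of the 3 points has S3 as nearest.

1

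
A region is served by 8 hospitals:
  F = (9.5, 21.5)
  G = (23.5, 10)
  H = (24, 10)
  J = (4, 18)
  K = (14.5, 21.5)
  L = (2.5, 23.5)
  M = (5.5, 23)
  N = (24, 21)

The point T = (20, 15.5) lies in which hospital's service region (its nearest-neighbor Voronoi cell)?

Since √ is increasing, it suffices to compare squared distances:
|TF|² = (20−9.5)² + (15.5−21.5)² = 110.25 + 36 = 146.25
|TG|² = (20−23.5)² + (15.5−10)² = 12.25 + 30.25 = 42.5
|TH|² = (20−24)² + (15.5−10)² = 16 + 30.25 = 46.25
|TJ|² = (20−4)² + (15.5−18)² = 256 + 6.25 = 262.25
|TK|² = (20−14.5)² + (15.5−21.5)² = 30.25 + 36 = 66.25
|TL|² = (20−2.5)² + (15.5−23.5)² = 306.25 + 64 = 370.25
|TM|² = (20−5.5)² + (15.5−23)² = 210.25 + 56.25 = 266.5
|TN|² = (20−24)² + (15.5−21)² = 16 + 30.25 = 46.25
The smallest is to G, so T lies in the Voronoi region of G.

G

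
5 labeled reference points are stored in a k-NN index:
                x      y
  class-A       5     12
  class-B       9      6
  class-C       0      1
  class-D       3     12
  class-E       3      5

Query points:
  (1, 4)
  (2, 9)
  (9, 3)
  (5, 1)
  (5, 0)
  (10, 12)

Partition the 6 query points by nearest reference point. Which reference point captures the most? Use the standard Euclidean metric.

(1, 4) — d² to each: class-A:80, class-B:68, class-C:10, class-D:68, class-E:5 → nearest is class-E
(2, 9) — d² to each: class-A:18, class-B:58, class-C:68, class-D:10, class-E:17 → nearest is class-D
(9, 3) — d² to each: class-A:97, class-B:9, class-C:85, class-D:117, class-E:40 → nearest is class-B
(5, 1) — d² to each: class-A:121, class-B:41, class-C:25, class-D:125, class-E:20 → nearest is class-E
(5, 0) — d² to each: class-A:144, class-B:52, class-C:26, class-D:148, class-E:29 → nearest is class-C
(10, 12) — d² to each: class-A:25, class-B:37, class-C:221, class-D:49, class-E:98 → nearest is class-A
Tally — class-A:1, class-B:1, class-C:1, class-D:1, class-E:2. class-E captures the most (2).

class-E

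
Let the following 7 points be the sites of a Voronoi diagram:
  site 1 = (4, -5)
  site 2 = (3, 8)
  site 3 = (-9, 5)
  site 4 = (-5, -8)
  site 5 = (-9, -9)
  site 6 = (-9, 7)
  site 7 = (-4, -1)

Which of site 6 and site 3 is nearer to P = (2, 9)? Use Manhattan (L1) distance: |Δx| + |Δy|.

site 6

d(P, site 6) = |2−(-9)| + |9−7| = 11 + 2 = 13
d(P, site 3) = |2−(-9)| + |9−5| = 11 + 4 = 15
13 < 15, so site 6 is closer.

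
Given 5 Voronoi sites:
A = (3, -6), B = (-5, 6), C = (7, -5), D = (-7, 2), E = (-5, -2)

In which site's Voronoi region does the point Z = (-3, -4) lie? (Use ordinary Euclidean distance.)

Squared Euclidean distances:
|ZA|² = (-3−3)² + (-4−(-6))² = 36 + 4 = 40
|ZB|² = (-3−(-5))² + (-4−6)² = 4 + 100 = 104
|ZC|² = (-3−7)² + (-4−(-5))² = 100 + 1 = 101
|ZD|² = (-3−(-7))² + (-4−2)² = 16 + 36 = 52
|ZE|² = (-3−(-5))² + (-4−(-2))² = 4 + 4 = 8
E is nearest.

E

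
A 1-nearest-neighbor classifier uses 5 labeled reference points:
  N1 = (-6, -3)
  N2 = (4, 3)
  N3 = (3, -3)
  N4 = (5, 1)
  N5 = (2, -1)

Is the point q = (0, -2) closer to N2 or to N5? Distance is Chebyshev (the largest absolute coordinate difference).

N5

d(q,N2) = max(4, 5) = 5
d(q,N5) = max(2, 1) = 2
5 > 2, so N5 is closer.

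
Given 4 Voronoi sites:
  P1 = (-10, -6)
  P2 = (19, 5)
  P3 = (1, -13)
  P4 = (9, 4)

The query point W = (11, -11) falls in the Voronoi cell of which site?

Since √ is increasing, it suffices to compare squared distances:
|WP1|² = 441 + 25 = 466
|WP2|² = 64 + 256 = 320
|WP3|² = 100 + 4 = 104
|WP4|² = 4 + 225 = 229
The smallest is to P3, so W lies in the Voronoi region of P3.

P3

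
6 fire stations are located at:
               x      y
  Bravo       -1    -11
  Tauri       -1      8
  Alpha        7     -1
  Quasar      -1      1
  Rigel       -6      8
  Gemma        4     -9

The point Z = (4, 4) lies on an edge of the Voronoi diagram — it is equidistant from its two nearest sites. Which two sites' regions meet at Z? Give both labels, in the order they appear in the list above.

Squared distances from Z to each site:
d²(Z, Bravo) = (4−(-1))² + (4−(-11))² = 25 + 225 = 250
d²(Z, Tauri) = (4−(-1))² + (4−8)² = 25 + 16 = 41
d²(Z, Alpha) = (4−7)² + (4−(-1))² = 9 + 25 = 34
d²(Z, Quasar) = (4−(-1))² + (4−1)² = 25 + 9 = 34
d²(Z, Rigel) = (4−(-6))² + (4−8)² = 100 + 16 = 116
d²(Z, Gemma) = (4−4)² + (4−(-9))² = 0 + 169 = 169
Z is equidistant from Alpha and Quasar (both at squared distance 34), and every other site is strictly farther — so Z lies on the Alpha–Quasar Voronoi edge.

Alpha and Quasar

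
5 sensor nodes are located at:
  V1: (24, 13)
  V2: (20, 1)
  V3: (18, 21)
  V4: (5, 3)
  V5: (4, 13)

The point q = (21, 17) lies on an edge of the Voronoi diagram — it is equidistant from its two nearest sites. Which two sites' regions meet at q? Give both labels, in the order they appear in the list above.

Squared distances from q to each site:
|qV1|² = (21−24)² + (17−13)² = 9 + 16 = 25
|qV2|² = (21−20)² + (17−1)² = 1 + 256 = 257
|qV3|² = (21−18)² + (17−21)² = 9 + 16 = 25
|qV4|² = (21−5)² + (17−3)² = 256 + 196 = 452
|qV5|² = (21−4)² + (17−13)² = 289 + 16 = 305
q is equidistant from V1 and V3 (both at squared distance 25), and every other site is strictly farther — so q lies on the V1–V3 Voronoi edge.

V1 and V3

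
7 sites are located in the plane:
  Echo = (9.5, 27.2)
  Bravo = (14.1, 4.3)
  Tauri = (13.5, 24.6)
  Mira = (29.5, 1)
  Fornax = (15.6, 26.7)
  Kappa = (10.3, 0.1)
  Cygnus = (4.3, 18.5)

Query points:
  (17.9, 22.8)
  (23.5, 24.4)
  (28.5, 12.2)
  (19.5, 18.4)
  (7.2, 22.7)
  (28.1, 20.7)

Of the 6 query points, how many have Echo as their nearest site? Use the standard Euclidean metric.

(17.9, 22.8) — d² to each: Echo:89.92, Bravo:356.69, Tauri:22.6, Mira:609.8, Fornax:20.5, Kappa:573.05, Cygnus:203.45 → nearest is Fornax
(23.5, 24.4) — d² to each: Echo:203.84, Bravo:492.37, Tauri:100.04, Mira:583.56, Fornax:67.7, Kappa:764.73, Cygnus:403.45 → nearest is Fornax
(28.5, 12.2) — d² to each: Echo:586, Bravo:269.77, Tauri:378.76, Mira:126.44, Fornax:376.66, Kappa:477.65, Cygnus:625.33 → nearest is Mira
(19.5, 18.4) — d² to each: Echo:177.44, Bravo:227.97, Tauri:74.44, Mira:402.76, Fornax:84.1, Kappa:419.53, Cygnus:231.05 → nearest is Tauri
(7.2, 22.7) — d² to each: Echo:25.54, Bravo:386.17, Tauri:43.3, Mira:968.18, Fornax:86.56, Kappa:520.37, Cygnus:26.05 → nearest is Echo
(28.1, 20.7) — d² to each: Echo:388.21, Bravo:464.96, Tauri:228.37, Mira:390.05, Fornax:192.25, Kappa:741.2, Cygnus:571.28 → nearest is Fornax
1 of the 6 points has Echo as nearest.

1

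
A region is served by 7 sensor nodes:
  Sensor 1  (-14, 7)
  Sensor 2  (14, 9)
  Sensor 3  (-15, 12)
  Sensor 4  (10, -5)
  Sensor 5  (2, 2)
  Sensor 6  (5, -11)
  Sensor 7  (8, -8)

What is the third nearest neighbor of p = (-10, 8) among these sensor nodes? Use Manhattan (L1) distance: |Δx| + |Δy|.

Sensor 5

d(p, Sensor 1) = |-10−(-14)| + |8−7| = 4 + 1 = 5
d(p, Sensor 2) = |-10−14| + |8−9| = 24 + 1 = 25
d(p, Sensor 3) = |-10−(-15)| + |8−12| = 5 + 4 = 9
d(p, Sensor 4) = |-10−10| + |8−(-5)| = 20 + 13 = 33
d(p, Sensor 5) = |-10−2| + |8−2| = 12 + 6 = 18
d(p, Sensor 6) = |-10−5| + |8−(-11)| = 15 + 19 = 34
d(p, Sensor 7) = |-10−8| + |8−(-8)| = 18 + 16 = 34
Sorted ascending: Sensor 1, Sensor 3, Sensor 5, Sensor 2, … — the third-nearest is Sensor 5.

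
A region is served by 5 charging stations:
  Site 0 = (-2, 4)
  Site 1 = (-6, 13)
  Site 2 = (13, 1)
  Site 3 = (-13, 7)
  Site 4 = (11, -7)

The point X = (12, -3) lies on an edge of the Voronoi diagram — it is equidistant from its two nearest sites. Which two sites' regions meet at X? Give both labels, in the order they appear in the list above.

Site 2 and Site 4

Squared distances from X to each site:
d²(X, Site 0) = 196 + 49 = 245
d²(X, Site 1) = 324 + 256 = 580
d²(X, Site 2) = 1 + 16 = 17
d²(X, Site 3) = 625 + 100 = 725
d²(X, Site 4) = 1 + 16 = 17
X is equidistant from Site 2 and Site 4 (both at squared distance 17), and every other site is strictly farther — so X lies on the Site 2–Site 4 Voronoi edge.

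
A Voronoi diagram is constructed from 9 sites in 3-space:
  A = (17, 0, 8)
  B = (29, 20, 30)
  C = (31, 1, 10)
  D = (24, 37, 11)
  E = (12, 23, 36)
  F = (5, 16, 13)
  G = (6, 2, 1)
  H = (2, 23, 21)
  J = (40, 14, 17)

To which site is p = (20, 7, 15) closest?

Compare squared distances (the ordering matches that of the actual distances):
|pA|² = 9 + 49 + 49 = 107
|pB|² = 81 + 169 + 225 = 475
|pC|² = 121 + 36 + 25 = 182
|pD|² = 16 + 900 + 16 = 932
|pE|² = 64 + 256 + 441 = 761
|pF|² = 225 + 81 + 4 = 310
|pG|² = 196 + 25 + 196 = 417
|pH|² = 324 + 256 + 36 = 616
|pJ|² = 400 + 49 + 4 = 453
The smallest is to A, so p lies in the Voronoi region of A.

A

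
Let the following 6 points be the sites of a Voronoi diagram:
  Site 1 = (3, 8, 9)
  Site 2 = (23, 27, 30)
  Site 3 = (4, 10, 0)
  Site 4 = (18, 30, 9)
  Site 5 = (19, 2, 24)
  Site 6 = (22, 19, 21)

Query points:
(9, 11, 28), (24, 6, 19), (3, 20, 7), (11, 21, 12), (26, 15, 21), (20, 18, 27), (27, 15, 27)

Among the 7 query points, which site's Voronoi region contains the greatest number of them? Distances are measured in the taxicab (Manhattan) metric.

(9, 11, 28) — d to each: Site 1:28, Site 2:32, Site 3:34, Site 4:47, Site 5:23, Site 6:28 → nearest is Site 5
(24, 6, 19) — d to each: Site 1:33, Site 2:33, Site 3:43, Site 4:40, Site 5:14, Site 6:17 → nearest is Site 5
(3, 20, 7) — d to each: Site 1:14, Site 2:50, Site 3:18, Site 4:27, Site 5:51, Site 6:34 → nearest is Site 1
(11, 21, 12) — d to each: Site 1:24, Site 2:36, Site 3:30, Site 4:19, Site 5:39, Site 6:22 → nearest is Site 4
(26, 15, 21) — d to each: Site 1:42, Site 2:24, Site 3:48, Site 4:35, Site 5:23, Site 6:8 → nearest is Site 6
(20, 18, 27) — d to each: Site 1:45, Site 2:15, Site 3:51, Site 4:32, Site 5:20, Site 6:9 → nearest is Site 6
(27, 15, 27) — d to each: Site 1:49, Site 2:19, Site 3:55, Site 4:42, Site 5:24, Site 6:15 → nearest is Site 6
Tally — Site 1:1, Site 4:1, Site 5:2, Site 6:3. Site 6 captures the most (3).

Site 6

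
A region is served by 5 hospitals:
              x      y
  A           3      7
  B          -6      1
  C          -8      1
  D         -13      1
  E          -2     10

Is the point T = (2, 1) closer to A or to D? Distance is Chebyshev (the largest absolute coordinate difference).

A

d(T,A) = max(1, 6) = 6
d(T,D) = max(15, 0) = 15
6 < 15, so A is closer.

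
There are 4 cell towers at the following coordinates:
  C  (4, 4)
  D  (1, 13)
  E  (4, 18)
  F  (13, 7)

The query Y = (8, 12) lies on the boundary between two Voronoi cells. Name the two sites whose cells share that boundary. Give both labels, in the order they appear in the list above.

Squared distances from Y to each site:
|YC|² = (8−4)² + (12−4)² = 16 + 64 = 80
|YD|² = (8−1)² + (12−13)² = 49 + 1 = 50
|YE|² = (8−4)² + (12−18)² = 16 + 36 = 52
|YF|² = (8−13)² + (12−7)² = 25 + 25 = 50
Y is equidistant from D and F (both at squared distance 50), and every other site is strictly farther — so Y lies on the D–F Voronoi edge.

D and F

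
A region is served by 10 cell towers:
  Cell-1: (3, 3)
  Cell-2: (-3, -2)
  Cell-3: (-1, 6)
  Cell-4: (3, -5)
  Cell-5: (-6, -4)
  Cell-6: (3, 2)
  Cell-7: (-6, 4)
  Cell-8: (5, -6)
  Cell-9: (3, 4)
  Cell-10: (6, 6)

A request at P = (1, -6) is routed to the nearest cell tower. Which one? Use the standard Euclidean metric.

Since √ is increasing, it suffices to compare squared distances:
d²(P, Cell-1) = (1−3)² + (-6−3)² = 4 + 81 = 85
d²(P, Cell-2) = (1−(-3))² + (-6−(-2))² = 16 + 16 = 32
d²(P, Cell-3) = (1−(-1))² + (-6−6)² = 4 + 144 = 148
d²(P, Cell-4) = (1−3)² + (-6−(-5))² = 4 + 1 = 5
d²(P, Cell-5) = (1−(-6))² + (-6−(-4))² = 49 + 4 = 53
d²(P, Cell-6) = (1−3)² + (-6−2)² = 4 + 64 = 68
d²(P, Cell-7) = (1−(-6))² + (-6−4)² = 49 + 100 = 149
d²(P, Cell-8) = (1−5)² + (-6−(-6))² = 16 + 0 = 16
d²(P, Cell-9) = (1−3)² + (-6−4)² = 4 + 100 = 104
d²(P, Cell-10) = (1−6)² + (-6−6)² = 25 + 144 = 169
Cell-4 is nearest.

Cell-4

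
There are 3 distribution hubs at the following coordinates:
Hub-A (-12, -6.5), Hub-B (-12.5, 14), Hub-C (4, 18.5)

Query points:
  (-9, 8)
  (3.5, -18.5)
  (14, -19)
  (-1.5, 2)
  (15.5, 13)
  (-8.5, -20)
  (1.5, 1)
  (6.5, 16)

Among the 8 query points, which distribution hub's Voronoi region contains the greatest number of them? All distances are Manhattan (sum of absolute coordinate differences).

Hub-A

(-9, 8) — d to each: Hub-A:17.5, Hub-B:9.5, Hub-C:23.5 → nearest is Hub-B
(3.5, -18.5) — d to each: Hub-A:27.5, Hub-B:48.5, Hub-C:37.5 → nearest is Hub-A
(14, -19) — d to each: Hub-A:38.5, Hub-B:59.5, Hub-C:47.5 → nearest is Hub-A
(-1.5, 2) — d to each: Hub-A:19, Hub-B:23, Hub-C:22 → nearest is Hub-A
(15.5, 13) — d to each: Hub-A:47, Hub-B:29, Hub-C:17 → nearest is Hub-C
(-8.5, -20) — d to each: Hub-A:17, Hub-B:38, Hub-C:51 → nearest is Hub-A
(1.5, 1) — d to each: Hub-A:21, Hub-B:27, Hub-C:20 → nearest is Hub-C
(6.5, 16) — d to each: Hub-A:41, Hub-B:21, Hub-C:5 → nearest is Hub-C
Tally — Hub-A:4, Hub-B:1, Hub-C:3. Hub-A captures the most (4).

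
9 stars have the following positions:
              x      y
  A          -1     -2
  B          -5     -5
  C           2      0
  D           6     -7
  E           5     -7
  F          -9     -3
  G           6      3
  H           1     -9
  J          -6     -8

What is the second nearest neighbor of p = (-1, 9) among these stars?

C

Compare squared distances (the ordering matches that of the actual distances):
|pA|² = 0 + 121 = 121
|pB|² = 16 + 196 = 212
|pC|² = 9 + 81 = 90
|pD|² = 49 + 256 = 305
|pE|² = 36 + 256 = 292
|pF|² = 64 + 144 = 208
|pG|² = 49 + 36 = 85
|pH|² = 4 + 324 = 328
|pJ|² = 25 + 289 = 314
Sorted ascending: G, C, A, … — the second-nearest is C.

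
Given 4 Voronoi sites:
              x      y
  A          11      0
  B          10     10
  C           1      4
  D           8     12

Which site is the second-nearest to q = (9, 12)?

Since √ is increasing, it suffices to compare squared distances:
|qA|² = (9−11)² + (12−0)² = 4 + 144 = 148
|qB|² = (9−10)² + (12−10)² = 1 + 4 = 5
|qC|² = (9−1)² + (12−4)² = 64 + 64 = 128
|qD|² = (9−8)² + (12−12)² = 1 + 0 = 1
Sorted ascending: D, B, C, … — the second-nearest is B.

B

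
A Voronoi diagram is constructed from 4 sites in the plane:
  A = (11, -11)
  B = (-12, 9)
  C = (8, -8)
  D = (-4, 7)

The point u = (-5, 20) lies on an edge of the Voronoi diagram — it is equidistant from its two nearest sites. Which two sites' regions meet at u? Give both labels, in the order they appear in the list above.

Squared distances from u to each site:
|uA|² = (-5−11)² + (20−(-11))² = 256 + 961 = 1217
|uB|² = (-5−(-12))² + (20−9)² = 49 + 121 = 170
|uC|² = (-5−8)² + (20−(-8))² = 169 + 784 = 953
|uD|² = (-5−(-4))² + (20−7)² = 1 + 169 = 170
u is equidistant from B and D (both at squared distance 170), and every other site is strictly farther — so u lies on the B–D Voronoi edge.

B and D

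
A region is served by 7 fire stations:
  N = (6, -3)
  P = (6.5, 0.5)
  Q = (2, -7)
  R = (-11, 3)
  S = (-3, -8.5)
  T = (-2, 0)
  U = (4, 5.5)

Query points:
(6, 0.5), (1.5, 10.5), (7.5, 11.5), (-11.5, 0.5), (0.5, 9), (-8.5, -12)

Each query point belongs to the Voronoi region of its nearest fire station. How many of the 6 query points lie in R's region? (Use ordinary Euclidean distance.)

(6, 0.5) — d² to each: N:12.25, P:0.25, Q:72.25, R:295.25, S:162, T:64.25, U:29 → nearest is P
(1.5, 10.5) — d² to each: N:202.5, P:125, Q:306.5, R:212.5, S:381.25, T:122.5, U:31.25 → nearest is U
(7.5, 11.5) — d² to each: N:212.5, P:122, Q:372.5, R:414.5, S:510.25, T:222.5, U:48.25 → nearest is U
(-11.5, 0.5) — d² to each: N:318.5, P:324, Q:238.5, R:6.5, S:153.25, T:90.5, U:265.25 → nearest is R
(0.5, 9) — d² to each: N:174.25, P:108.25, Q:258.25, R:168.25, S:318.5, T:87.25, U:24.5 → nearest is U
(-8.5, -12) — d² to each: N:291.25, P:381.25, Q:135.25, R:231.25, S:42.5, T:186.25, U:462.5 → nearest is S
1 of the 6 points has R as nearest.

1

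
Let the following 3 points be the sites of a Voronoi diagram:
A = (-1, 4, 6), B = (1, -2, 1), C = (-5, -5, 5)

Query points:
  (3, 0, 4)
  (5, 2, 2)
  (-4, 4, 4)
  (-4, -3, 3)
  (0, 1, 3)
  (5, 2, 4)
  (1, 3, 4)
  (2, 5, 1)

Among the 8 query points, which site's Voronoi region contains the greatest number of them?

B

(3, 0, 4) — d² to each: A:36, B:17, C:90 → nearest is B
(5, 2, 2) — d² to each: A:56, B:33, C:158 → nearest is B
(-4, 4, 4) — d² to each: A:13, B:70, C:83 → nearest is A
(-4, -3, 3) — d² to each: A:67, B:30, C:9 → nearest is C
(0, 1, 3) — d² to each: A:19, B:14, C:65 → nearest is B
(5, 2, 4) — d² to each: A:44, B:41, C:150 → nearest is B
(1, 3, 4) — d² to each: A:9, B:34, C:101 → nearest is A
(2, 5, 1) — d² to each: A:35, B:50, C:165 → nearest is A
Tally — A:3, B:4, C:1. B captures the most (4).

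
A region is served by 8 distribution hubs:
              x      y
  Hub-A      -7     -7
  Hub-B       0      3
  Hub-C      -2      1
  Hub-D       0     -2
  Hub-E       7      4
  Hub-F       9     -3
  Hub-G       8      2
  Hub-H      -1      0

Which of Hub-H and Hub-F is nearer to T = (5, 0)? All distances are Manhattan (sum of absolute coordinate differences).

d(T, Hub-H) = |5−(-1)| + |0−0| = 6 + 0 = 6
d(T, Hub-F) = |5−9| + |0−(-3)| = 4 + 3 = 7
6 < 7, so Hub-H is closer.

Hub-H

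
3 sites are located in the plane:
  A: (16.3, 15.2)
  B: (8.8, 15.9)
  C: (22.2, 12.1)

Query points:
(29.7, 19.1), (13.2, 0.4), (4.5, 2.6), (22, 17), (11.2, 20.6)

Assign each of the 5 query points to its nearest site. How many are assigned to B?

(29.7, 19.1) — d² to each: A:194.77, B:447.05, C:105.25 → nearest is C
(13.2, 0.4) — d² to each: A:228.65, B:259.61, C:217.89 → nearest is C
(4.5, 2.6) — d² to each: A:298, B:195.38, C:403.54 → nearest is B
(22, 17) — d² to each: A:35.73, B:175.45, C:24.05 → nearest is C
(11.2, 20.6) — d² to each: A:55.17, B:27.85, C:193.25 → nearest is B
2 of the 5 points have B as nearest.

2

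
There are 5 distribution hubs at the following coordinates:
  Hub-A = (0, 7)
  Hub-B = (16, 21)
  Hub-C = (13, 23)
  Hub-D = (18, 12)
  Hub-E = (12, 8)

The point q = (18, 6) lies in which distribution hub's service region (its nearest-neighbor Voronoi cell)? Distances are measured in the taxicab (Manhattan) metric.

d(q, Hub-A) = |18−0| + |6−7| = 18 + 1 = 19
d(q, Hub-B) = |18−16| + |6−21| = 2 + 15 = 17
d(q, Hub-C) = |18−13| + |6−23| = 5 + 17 = 22
d(q, Hub-D) = |18−18| + |6−12| = 0 + 6 = 6
d(q, Hub-E) = |18−12| + |6−8| = 6 + 2 = 8
The smallest is to Hub-D, so q lies in the Voronoi region of Hub-D.

Hub-D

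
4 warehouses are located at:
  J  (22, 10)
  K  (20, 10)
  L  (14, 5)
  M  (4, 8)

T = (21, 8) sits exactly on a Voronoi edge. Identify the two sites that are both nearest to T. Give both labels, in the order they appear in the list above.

Squared distances from T to each site:
|TJ|² = (21−22)² + (8−10)² = 1 + 4 = 5
|TK|² = (21−20)² + (8−10)² = 1 + 4 = 5
|TL|² = (21−14)² + (8−5)² = 49 + 9 = 58
|TM|² = (21−4)² + (8−8)² = 289 + 0 = 289
T is equidistant from J and K (both at squared distance 5), and every other site is strictly farther — so T lies on the J–K Voronoi edge.

J and K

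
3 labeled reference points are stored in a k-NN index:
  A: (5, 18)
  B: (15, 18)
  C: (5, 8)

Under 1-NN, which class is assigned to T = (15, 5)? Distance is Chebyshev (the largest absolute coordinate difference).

C

d(T,A) = max(10, 13) = 13
d(T,B) = max(0, 13) = 13
d(T,C) = max(10, 3) = 10
The smallest is to C, so T lies in the Voronoi region of C.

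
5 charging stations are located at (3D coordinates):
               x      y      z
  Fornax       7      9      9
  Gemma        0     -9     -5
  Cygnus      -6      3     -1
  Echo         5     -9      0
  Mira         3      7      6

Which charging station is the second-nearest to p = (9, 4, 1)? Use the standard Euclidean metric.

Since √ is increasing, it suffices to compare squared distances:
d²(p, Fornax) = (9−7)² + (4−9)² + (1−9)² = 4 + 25 + 64 = 93
d²(p, Gemma) = (9−0)² + (4−(-9))² + (1−(-5))² = 81 + 169 + 36 = 286
d²(p, Cygnus) = (9−(-6))² + (4−3)² + (1−(-1))² = 225 + 1 + 4 = 230
d²(p, Echo) = (9−5)² + (4−(-9))² + (1−0)² = 16 + 169 + 1 = 186
d²(p, Mira) = (9−3)² + (4−7)² + (1−6)² = 36 + 9 + 25 = 70
Sorted ascending: Mira, Fornax, Echo, … — the second-nearest is Fornax.

Fornax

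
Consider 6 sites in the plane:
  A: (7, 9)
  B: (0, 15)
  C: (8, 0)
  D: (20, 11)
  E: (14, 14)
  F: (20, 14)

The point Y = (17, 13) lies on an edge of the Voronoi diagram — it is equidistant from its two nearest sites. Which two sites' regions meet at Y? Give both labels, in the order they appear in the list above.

E and F

Squared distances from Y to each site:
|YA|² = (17−7)² + (13−9)² = 100 + 16 = 116
|YB|² = (17−0)² + (13−15)² = 289 + 4 = 293
|YC|² = (17−8)² + (13−0)² = 81 + 169 = 250
|YD|² = (17−20)² + (13−11)² = 9 + 4 = 13
|YE|² = (17−14)² + (13−14)² = 9 + 1 = 10
|YF|² = (17−20)² + (13−14)² = 9 + 1 = 10
Y is equidistant from E and F (both at squared distance 10), and every other site is strictly farther — so Y lies on the E–F Voronoi edge.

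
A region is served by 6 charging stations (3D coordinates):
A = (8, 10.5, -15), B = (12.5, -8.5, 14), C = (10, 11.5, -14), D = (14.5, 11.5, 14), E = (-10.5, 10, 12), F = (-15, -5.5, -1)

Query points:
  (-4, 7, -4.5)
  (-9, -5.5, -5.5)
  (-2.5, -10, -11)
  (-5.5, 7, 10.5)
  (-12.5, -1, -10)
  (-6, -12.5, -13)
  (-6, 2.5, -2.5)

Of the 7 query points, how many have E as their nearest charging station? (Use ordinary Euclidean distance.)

1

(-4, 7, -4.5) — d² to each: A:266.5, B:854.75, C:306.5, D:704.75, E:323.5, F:289.5 → nearest is A
(-9, -5.5, -5.5) — d² to each: A:635.25, B:851.5, C:722.25, D:1221.5, E:548.75, F:56.25 → nearest is F
(-2.5, -10, -11) — d² to each: A:546.5, B:852.25, C:627.5, D:1376.25, E:993, F:276.5 → nearest is F
(-5.5, 7, 10.5) — d² to each: A:844.75, B:576.5, C:860.75, D:432.5, E:36.25, F:378.75 → nearest is E
(-12.5, -1, -10) — d² to each: A:577.5, B:1257.25, C:678.5, D:1461.25, E:609, F:107.5 → nearest is F
(-6, -12.5, -13) — d² to each: A:729, B:1087.25, C:833, D:1725.25, E:1151.5, F:274 → nearest is F
(-6, 2.5, -2.5) — d² to each: A:416.25, B:735.5, C:469.25, D:773.5, E:286.75, F:147.25 → nearest is F
1 of the 7 points has E as nearest.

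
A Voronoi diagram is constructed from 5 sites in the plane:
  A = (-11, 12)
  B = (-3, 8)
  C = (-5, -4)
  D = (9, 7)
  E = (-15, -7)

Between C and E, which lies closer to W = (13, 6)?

Compare squared distances:
|WC|² = (13−(-5))² + (6−(-4))² = 324 + 100 = 424
|WE|² = (13−(-15))² + (6−(-7))² = 784 + 169 = 953
424 < 953, so C is closer.

C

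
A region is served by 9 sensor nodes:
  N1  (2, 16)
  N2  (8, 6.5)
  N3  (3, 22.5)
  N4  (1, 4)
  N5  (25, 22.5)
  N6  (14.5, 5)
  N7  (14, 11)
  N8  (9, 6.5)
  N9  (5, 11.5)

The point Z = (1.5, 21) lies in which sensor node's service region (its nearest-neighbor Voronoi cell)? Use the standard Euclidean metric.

Since √ is increasing, it suffices to compare squared distances:
|ZN1|² = (1.5−2)² + (21−16)² = 0.25 + 25 = 25.25
|ZN2|² = (1.5−8)² + (21−6.5)² = 42.25 + 210.25 = 252.5
|ZN3|² = (1.5−3)² + (21−22.5)² = 2.25 + 2.25 = 4.5
|ZN4|² = (1.5−1)² + (21−4)² = 0.25 + 289 = 289.25
|ZN5|² = (1.5−25)² + (21−22.5)² = 552.25 + 2.25 = 554.5
|ZN6|² = (1.5−14.5)² + (21−5)² = 169 + 256 = 425
|ZN7|² = (1.5−14)² + (21−11)² = 156.25 + 100 = 256.25
|ZN8|² = (1.5−9)² + (21−6.5)² = 56.25 + 210.25 = 266.5
|ZN9|² = (1.5−5)² + (21−11.5)² = 12.25 + 90.25 = 102.5
N3 is nearest.

N3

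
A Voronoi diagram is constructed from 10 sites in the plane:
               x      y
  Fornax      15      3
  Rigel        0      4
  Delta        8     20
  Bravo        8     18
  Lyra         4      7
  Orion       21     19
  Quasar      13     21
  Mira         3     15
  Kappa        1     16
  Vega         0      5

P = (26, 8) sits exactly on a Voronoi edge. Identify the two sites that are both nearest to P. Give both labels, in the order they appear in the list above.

Fornax and Orion

Squared distances from P to each site:
d²(P, Fornax) = 121 + 25 = 146
d²(P, Rigel) = 676 + 16 = 692
d²(P, Delta) = 324 + 144 = 468
d²(P, Bravo) = 324 + 100 = 424
d²(P, Lyra) = 484 + 1 = 485
d²(P, Orion) = 25 + 121 = 146
d²(P, Quasar) = 169 + 169 = 338
d²(P, Mira) = 529 + 49 = 578
d²(P, Kappa) = 625 + 64 = 689
d²(P, Vega) = 676 + 9 = 685
P is equidistant from Fornax and Orion (both at squared distance 146), and every other site is strictly farther — so P lies on the Fornax–Orion Voronoi edge.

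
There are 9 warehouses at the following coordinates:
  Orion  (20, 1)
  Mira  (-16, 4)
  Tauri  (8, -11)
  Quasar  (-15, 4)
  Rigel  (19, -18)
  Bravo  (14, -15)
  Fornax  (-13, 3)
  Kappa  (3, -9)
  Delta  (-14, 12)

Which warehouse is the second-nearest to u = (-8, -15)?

Squared Euclidean distances:
d²(u, Orion) = 784 + 256 = 1040
d²(u, Mira) = 64 + 361 = 425
d²(u, Tauri) = 256 + 16 = 272
d²(u, Quasar) = 49 + 361 = 410
d²(u, Rigel) = 729 + 9 = 738
d²(u, Bravo) = 484 + 0 = 484
d²(u, Fornax) = 25 + 324 = 349
d²(u, Kappa) = 121 + 36 = 157
d²(u, Delta) = 36 + 729 = 765
Sorted ascending: Kappa, Tauri, Fornax, … — the second-nearest is Tauri.

Tauri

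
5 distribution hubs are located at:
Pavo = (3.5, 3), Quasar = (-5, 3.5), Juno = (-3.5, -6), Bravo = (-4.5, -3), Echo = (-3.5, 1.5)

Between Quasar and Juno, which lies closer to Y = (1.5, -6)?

Juno

Compare squared distances:
d²(Y, Quasar) = (1.5−(-5))² + (-6−3.5)² = 42.25 + 90.25 = 132.5
d²(Y, Juno) = (1.5−(-3.5))² + (-6−(-6))² = 25 + 0 = 25
132.5 > 25, so Juno is closer.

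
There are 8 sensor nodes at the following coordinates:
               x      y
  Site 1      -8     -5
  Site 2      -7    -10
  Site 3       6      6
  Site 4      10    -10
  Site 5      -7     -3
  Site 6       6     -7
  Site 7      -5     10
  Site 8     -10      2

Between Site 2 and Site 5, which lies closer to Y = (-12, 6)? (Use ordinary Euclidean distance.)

Compare squared distances:
d²(Y, Site 2) = (-12−(-7))² + (6−(-10))² = 25 + 256 = 281
d²(Y, Site 5) = (-12−(-7))² + (6−(-3))² = 25 + 81 = 106
281 > 106, so Site 5 is closer.

Site 5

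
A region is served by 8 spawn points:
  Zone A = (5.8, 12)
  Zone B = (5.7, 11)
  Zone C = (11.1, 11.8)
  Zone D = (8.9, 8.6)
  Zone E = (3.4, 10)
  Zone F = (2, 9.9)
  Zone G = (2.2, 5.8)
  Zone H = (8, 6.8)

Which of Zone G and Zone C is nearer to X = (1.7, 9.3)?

Compare squared distances:
d²(X, Zone G) = (1.7−2.2)² + (9.3−5.8)² = 0.25 + 12.25 = 12.5
d²(X, Zone C) = (1.7−11.1)² + (9.3−11.8)² = 88.36 + 6.25 = 94.61
12.5 < 94.61, so Zone G is closer.

Zone G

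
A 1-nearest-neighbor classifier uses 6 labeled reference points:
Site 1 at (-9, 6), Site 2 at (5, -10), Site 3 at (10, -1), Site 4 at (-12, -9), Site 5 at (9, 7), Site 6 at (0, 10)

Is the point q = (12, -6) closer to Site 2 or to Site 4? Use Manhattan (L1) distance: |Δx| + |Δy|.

d(q, Site 2) = |12−5| + |-6−(-10)| = 7 + 4 = 11
d(q, Site 4) = |12−(-12)| + |-6−(-9)| = 24 + 3 = 27
11 < 27, so Site 2 is closer.

Site 2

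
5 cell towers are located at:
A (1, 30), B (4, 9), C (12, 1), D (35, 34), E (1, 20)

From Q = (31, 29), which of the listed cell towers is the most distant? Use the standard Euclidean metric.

Since √ is increasing, it suffices to compare squared distances:
|QA|² = (31−1)² + (29−30)² = 900 + 1 = 901
|QB|² = (31−4)² + (29−9)² = 729 + 400 = 1129
|QC|² = (31−12)² + (29−1)² = 361 + 784 = 1145
|QD|² = (31−35)² + (29−34)² = 16 + 25 = 41
|QE|² = (31−1)² + (29−20)² = 900 + 81 = 981
The largest is to C.

C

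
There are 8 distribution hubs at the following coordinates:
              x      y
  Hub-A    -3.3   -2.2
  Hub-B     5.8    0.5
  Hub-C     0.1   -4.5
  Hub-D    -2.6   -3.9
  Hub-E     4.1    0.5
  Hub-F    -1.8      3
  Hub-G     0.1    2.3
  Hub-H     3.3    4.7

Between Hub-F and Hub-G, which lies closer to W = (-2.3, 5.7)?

Hub-F

Compare squared distances:
d²(W, Hub-F) = (-2.3−(-1.8))² + (5.7−3)² = 0.25 + 7.29 = 7.54
d²(W, Hub-G) = (-2.3−0.1)² + (5.7−2.3)² = 5.76 + 11.56 = 17.32
7.54 < 17.32, so Hub-F is closer.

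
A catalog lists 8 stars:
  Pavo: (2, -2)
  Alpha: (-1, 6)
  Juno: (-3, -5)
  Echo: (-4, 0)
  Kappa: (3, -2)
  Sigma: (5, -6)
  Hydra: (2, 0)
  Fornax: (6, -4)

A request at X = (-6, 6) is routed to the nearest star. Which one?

Alpha

Squared Euclidean distances:
d²(X, Pavo) = (-6−2)² + (6−(-2))² = 64 + 64 = 128
d²(X, Alpha) = (-6−(-1))² + (6−6)² = 25 + 0 = 25
d²(X, Juno) = (-6−(-3))² + (6−(-5))² = 9 + 121 = 130
d²(X, Echo) = (-6−(-4))² + (6−0)² = 4 + 36 = 40
d²(X, Kappa) = (-6−3)² + (6−(-2))² = 81 + 64 = 145
d²(X, Sigma) = (-6−5)² + (6−(-6))² = 121 + 144 = 265
d²(X, Hydra) = (-6−2)² + (6−0)² = 64 + 36 = 100
d²(X, Fornax) = (-6−6)² + (6−(-4))² = 144 + 100 = 244
Alpha is nearest.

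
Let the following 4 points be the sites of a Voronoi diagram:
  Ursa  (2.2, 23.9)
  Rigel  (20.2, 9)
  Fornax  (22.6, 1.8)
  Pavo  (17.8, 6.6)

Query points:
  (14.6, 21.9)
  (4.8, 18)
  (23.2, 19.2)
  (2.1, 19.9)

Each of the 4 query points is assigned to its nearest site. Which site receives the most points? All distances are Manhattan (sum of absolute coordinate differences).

(14.6, 21.9) — d to each: Ursa:14.4, Rigel:18.5, Fornax:28.1, Pavo:18.5 → nearest is Ursa
(4.8, 18) — d to each: Ursa:8.5, Rigel:24.4, Fornax:34, Pavo:24.4 → nearest is Ursa
(23.2, 19.2) — d to each: Ursa:25.7, Rigel:13.2, Fornax:18, Pavo:18 → nearest is Rigel
(2.1, 19.9) — d to each: Ursa:4.1, Rigel:29, Fornax:38.6, Pavo:29 → nearest is Ursa
Tally — Ursa:3, Rigel:1. Ursa captures the most (3).

Ursa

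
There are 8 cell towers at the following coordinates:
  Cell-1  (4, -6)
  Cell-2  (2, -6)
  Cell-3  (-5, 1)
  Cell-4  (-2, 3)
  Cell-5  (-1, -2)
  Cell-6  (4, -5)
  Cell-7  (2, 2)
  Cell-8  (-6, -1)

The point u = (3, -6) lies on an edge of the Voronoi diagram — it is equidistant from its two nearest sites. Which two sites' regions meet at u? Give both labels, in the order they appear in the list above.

Squared distances from u to each site:
d²(u, Cell-1) = 1 + 0 = 1
d²(u, Cell-2) = 1 + 0 = 1
d²(u, Cell-3) = 64 + 49 = 113
d²(u, Cell-4) = 25 + 81 = 106
d²(u, Cell-5) = 16 + 16 = 32
d²(u, Cell-6) = 1 + 1 = 2
d²(u, Cell-7) = 1 + 64 = 65
d²(u, Cell-8) = 81 + 25 = 106
u is equidistant from Cell-1 and Cell-2 (both at squared distance 1), and every other site is strictly farther — so u lies on the Cell-1–Cell-2 Voronoi edge.

Cell-1 and Cell-2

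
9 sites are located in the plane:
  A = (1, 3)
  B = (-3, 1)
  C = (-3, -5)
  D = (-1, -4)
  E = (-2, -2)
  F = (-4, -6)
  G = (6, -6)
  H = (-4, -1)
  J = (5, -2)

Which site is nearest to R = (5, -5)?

G

Squared Euclidean distances:
|RA|² = (5−1)² + (-5−3)² = 16 + 64 = 80
|RB|² = (5−(-3))² + (-5−1)² = 64 + 36 = 100
|RC|² = (5−(-3))² + (-5−(-5))² = 64 + 0 = 64
|RD|² = (5−(-1))² + (-5−(-4))² = 36 + 1 = 37
|RE|² = (5−(-2))² + (-5−(-2))² = 49 + 9 = 58
|RF|² = (5−(-4))² + (-5−(-6))² = 81 + 1 = 82
|RG|² = (5−6)² + (-5−(-6))² = 1 + 1 = 2
|RH|² = (5−(-4))² + (-5−(-1))² = 81 + 16 = 97
|RJ|² = (5−5)² + (-5−(-2))² = 0 + 9 = 9
The smallest is to G, so R lies in the Voronoi region of G.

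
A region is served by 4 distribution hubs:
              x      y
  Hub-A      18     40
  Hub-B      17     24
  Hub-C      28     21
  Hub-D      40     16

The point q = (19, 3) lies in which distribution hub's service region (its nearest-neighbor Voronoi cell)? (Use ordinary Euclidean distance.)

Squared Euclidean distances:
d²(q, Hub-A) = (19−18)² + (3−40)² = 1 + 1369 = 1370
d²(q, Hub-B) = (19−17)² + (3−24)² = 4 + 441 = 445
d²(q, Hub-C) = (19−28)² + (3−21)² = 81 + 324 = 405
d²(q, Hub-D) = (19−40)² + (3−16)² = 441 + 169 = 610
Minimum is at Hub-C.

Hub-C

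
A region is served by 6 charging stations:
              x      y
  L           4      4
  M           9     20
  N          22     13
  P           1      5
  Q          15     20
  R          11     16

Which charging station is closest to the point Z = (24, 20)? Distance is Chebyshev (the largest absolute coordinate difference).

d(Z,L) = max(20, 16) = 20
d(Z,M) = max(15, 0) = 15
d(Z,N) = max(2, 7) = 7
d(Z,P) = max(23, 15) = 23
d(Z,Q) = max(9, 0) = 9
d(Z,R) = max(13, 4) = 13
The smallest is to N, so Z lies in the Voronoi region of N.

N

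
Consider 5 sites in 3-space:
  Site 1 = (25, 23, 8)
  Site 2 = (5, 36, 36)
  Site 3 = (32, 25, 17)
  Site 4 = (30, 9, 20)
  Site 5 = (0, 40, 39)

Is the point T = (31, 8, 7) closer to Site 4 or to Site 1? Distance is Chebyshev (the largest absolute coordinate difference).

Site 4

d(T, Site 4) = max(1, 1, 13) = 13
d(T, Site 1) = max(6, 15, 1) = 15
13 < 15, so Site 4 is closer.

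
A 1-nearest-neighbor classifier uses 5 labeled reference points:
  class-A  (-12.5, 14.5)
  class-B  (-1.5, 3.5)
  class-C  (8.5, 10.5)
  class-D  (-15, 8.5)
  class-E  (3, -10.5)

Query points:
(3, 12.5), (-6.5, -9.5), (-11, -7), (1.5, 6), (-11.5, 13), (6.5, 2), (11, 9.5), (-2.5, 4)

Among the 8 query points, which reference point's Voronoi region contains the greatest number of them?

class-B

(3, 12.5) — d² to each: class-A:244.25, class-B:101.25, class-C:34.25, class-D:340, class-E:529 → nearest is class-C
(-6.5, -9.5) — d² to each: class-A:612, class-B:194, class-C:625, class-D:396.25, class-E:91.25 → nearest is class-E
(-11, -7) — d² to each: class-A:464.5, class-B:200.5, class-C:686.5, class-D:256.25, class-E:208.25 → nearest is class-B
(1.5, 6) — d² to each: class-A:268.25, class-B:15.25, class-C:69.25, class-D:278.5, class-E:274.5 → nearest is class-B
(-11.5, 13) — d² to each: class-A:3.25, class-B:190.25, class-C:406.25, class-D:32.5, class-E:762.5 → nearest is class-A
(6.5, 2) — d² to each: class-A:517.25, class-B:66.25, class-C:76.25, class-D:504.5, class-E:168.5 → nearest is class-B
(11, 9.5) — d² to each: class-A:577.25, class-B:192.25, class-C:7.25, class-D:677, class-E:464 → nearest is class-C
(-2.5, 4) — d² to each: class-A:210.25, class-B:1.25, class-C:163.25, class-D:176.5, class-E:240.5 → nearest is class-B
Tally — class-A:1, class-B:4, class-C:2, class-E:1. class-B captures the most (4).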